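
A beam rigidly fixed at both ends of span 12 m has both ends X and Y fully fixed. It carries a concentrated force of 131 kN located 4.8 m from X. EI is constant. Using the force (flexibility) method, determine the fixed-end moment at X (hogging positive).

Release both end moments; the primary structure is a simply-supported span XY with redundants M_X and M_Y.
End rotations of the released simple span under the applied load (×1/EI):
  at X: point load 131 at a = 4.8: Pab(L + b)/(6LEI) = 1207/EI
  at Y: point load 131 at a = 4.8: Pab(L + a)/(6LEI) = 1056/EI
  θ_X0 = 1207/EI,  θ_Y0 = 1056/EI
Flexibility coefficients: a unit moment at one end gives L/(3EI) there and L/(6EI) at the far end, so f₁₁ = f₂₂ = 4/EI and f₁₂ = f₂₁ = 2/EI.
Compatibility — zero rotation at each built-in end:
  4 M_X + 2 M_Y = 1207
  2 M_X + 4 M_Y = 1056
Solving the pair gives M_X = 226.4 kN·m and M_Y = 150.9 kN·m (hogging).

M_X = 226.4 kN·m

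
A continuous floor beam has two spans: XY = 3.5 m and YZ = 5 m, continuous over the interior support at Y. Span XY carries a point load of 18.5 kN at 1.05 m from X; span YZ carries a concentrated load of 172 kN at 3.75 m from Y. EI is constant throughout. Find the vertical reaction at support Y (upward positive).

Insert a hinge at Y; M_Y is the redundant, and each span becomes simply supported.
End slopes at the hinge Y, treating each span as simply supported:
  span XY: point load 18.5 at a = 1.05: Pab(L + a)/(6LEI) = 10.31/EI
  span YZ: point load 172 at a = 3.75: Pab(L + b)/(6LEI) = 168/EI
  relative rotation θ_0 = (10.31 + 168)/EI = 178.3/EI
A unit hogging moment at Y produces rotation L₁/(3EI) + L₂/(3EI) = 2.833/EI.
Compatibility: M_Y·(L₁+L₂)/(3EI) = θ_0, giving M_Y = 62.92 kN·m (hogging).
Span XY, ΣM about X with M_Y applied at Y: R_Y^{XY}·3.5 = 19.43 + 62.92, so R_Y^{XY} = 23.53 kN and R_X = 18.5 − 23.53 = -5.028 kN.
Span YZ, ΣM about Z: R_Y^{YZ}·5 = 215 + 62.92, so R_Y^{YZ} = 55.58 kN and R_Z = 172 − 55.58 = 116.4 kN.
R_Y = 23.53 + 55.58 = 79.11 kN.

R_Y = 79.11 kN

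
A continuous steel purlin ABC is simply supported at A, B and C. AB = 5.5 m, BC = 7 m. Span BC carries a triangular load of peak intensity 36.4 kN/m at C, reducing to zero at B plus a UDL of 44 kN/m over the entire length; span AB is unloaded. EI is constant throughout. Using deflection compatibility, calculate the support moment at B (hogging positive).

M_B = 209.2 kN·m

Insert a hinge at B; M_B is the redundant, and each span becomes simply supported.
Rotations at B on the released spans (each span's end-slope, ×1/EI):
  span BC: triangular load, peak 36.4: 7w₀L³/(360EI) = 242.8/EI
  span BC: UDL 44: wL³/(24EI) = 628.8/EI
  relative rotation θ_0 = (0 + 871.6)/EI = 871.6/EI
A unit hogging moment at B produces rotation L₁/(3EI) + L₂/(3EI) = 4.167/EI.
Compatibility: M_B·(L₁+L₂)/(3EI) = θ_0, giving M_B = 209.2 kN·m (hogging).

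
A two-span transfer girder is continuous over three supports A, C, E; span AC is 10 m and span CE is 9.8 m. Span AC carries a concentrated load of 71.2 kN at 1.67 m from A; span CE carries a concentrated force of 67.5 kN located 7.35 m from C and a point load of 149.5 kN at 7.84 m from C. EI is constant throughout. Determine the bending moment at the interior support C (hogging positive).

M_C = 137.2 kN·m

Take M_C as the redundant. Released structure: two simple spans AC and CE with a hinge at C.
Discontinuity in slope at C on the released structure — sum the simple-span end rotations:
  span AC: point load 71.2 at a = 1.67: Pab(L + a)/(6LEI) = 192.6/EI
  span CE: point load 67.5 at a = 7.35: Pab(L + b)/(6LEI) = 253.2/EI
  span CE: point load 149.5 at a = 7.84: Pab(L + b)/(6LEI) = 459.5/EI
  relative rotation θ_0 = (192.6 + 712.7)/EI = 905.3/EI
A unit hogging moment at C produces rotation L₁/(3EI) + L₂/(3EI) = 6.6/EI.
Slope continuity at C: θ_0 = M_C·6.6/EI, so M_C = 905.3/6.6 = 137.2 kN·m (hogging).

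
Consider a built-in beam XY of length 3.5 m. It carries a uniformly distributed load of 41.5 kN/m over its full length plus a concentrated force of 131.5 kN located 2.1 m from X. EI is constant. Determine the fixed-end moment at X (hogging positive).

M_X = 86.55 kN·m

Take the two fixed-end moments M_X, M_Y as redundants; the released structure is the simple span XY.
Simple-span end rotations at X and Y under the given loads:
  at X: UDL 41.5: wL³/(24EI) = 74.14/EI
  at Y: UDL 41.5: wL³/(24EI) = 74.14/EI
  at X: point load 131.5 at a = 2.1: Pab(L + b)/(6LEI) = 90.21/EI
  at Y: point load 131.5 at a = 2.1: Pab(L + a)/(6LEI) = 103.1/EI
  θ_X0 = 164.3/EI,  θ_Y0 = 177.2/EI
Flexibility coefficients: a unit moment at one end gives L/(3EI) there and L/(6EI) at the far end, so f₁₁ = f₂₂ = 1.167/EI and f₁₂ = f₂₁ = 0.5833/EI.
Compatibility — zero rotation at each built-in end:
  1.167 M_X + 0.5833 M_Y = 164.3
  0.5833 M_X + 1.167 M_Y = 177.2
Solving the pair gives M_X = 86.55 kN·m and M_Y = 108.6 kN·m (hogging).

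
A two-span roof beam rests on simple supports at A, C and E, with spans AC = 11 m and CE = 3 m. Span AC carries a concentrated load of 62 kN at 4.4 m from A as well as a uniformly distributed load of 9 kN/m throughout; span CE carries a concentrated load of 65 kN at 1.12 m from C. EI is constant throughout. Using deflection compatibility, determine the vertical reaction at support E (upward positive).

Insert a hinge at C; M_C is the redundant, and each span becomes simply supported.
Discontinuity in slope at C on the released structure — sum the simple-span end rotations:
  span AC: point load 62 at a = 4.4: Pab(L + a)/(6LEI) = 420.1/EI
  span AC: UDL 9: wL³/(24EI) = 499.1/EI
  span CE: point load 65 at a = 1.12: Pab(L + b)/(6LEI) = 37.11/EI
  relative rotation θ_0 = (919.2 + 37.11)/EI = 956.3/EI
A unit hogging moment at C produces rotation L₁/(3EI) + L₂/(3EI) = 4.667/EI.
Slope continuity at C: θ_0 = M_C·4.667/EI, so M_C = 956.3/4.667 = 204.9 kN·m (hogging).
Span CE, ΣM about E: R_C^{CE}·3 = 122.2 + 204.9, so R_C^{CE} = 109 kN and R_E = 65 − 109 = -44.04 kN.

R_E = -44.04 kN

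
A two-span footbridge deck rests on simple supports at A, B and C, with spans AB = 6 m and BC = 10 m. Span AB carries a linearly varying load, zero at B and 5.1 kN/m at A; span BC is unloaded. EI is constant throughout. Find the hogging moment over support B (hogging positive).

M_B = 4.016 kN·m

Insert a hinge at B; M_B is the redundant, and each span becomes simply supported.
End slopes at the hinge B, treating each span as simply supported:
  span AB: triangular load, peak 5.1: 7w₀L³/(360EI) = 21.42/EI
  relative rotation θ_0 = (21.42 + 0)/EI = 21.42/EI
A unit hogging moment at B produces rotation L₁/(3EI) + L₂/(3EI) = 5.333/EI.
Compatibility: M_B·(L₁+L₂)/(3EI) = θ_0, giving M_B = 4.016 kN·m (hogging).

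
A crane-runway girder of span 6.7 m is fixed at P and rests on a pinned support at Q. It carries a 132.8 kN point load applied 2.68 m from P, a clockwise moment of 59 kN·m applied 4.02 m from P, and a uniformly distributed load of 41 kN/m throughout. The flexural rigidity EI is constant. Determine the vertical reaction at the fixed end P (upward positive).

Release the roller at Q. Primary structure: cantilever fixed at P.
Primary-structure tip deflection at Q by superposition:
  point load 132.8 at a = 2.68: Pa²(3L − a)/(6EI) = 2769/EI
  clockwise couple 59 at a = 4.02: M₀a(2L − a)/(2EI) = 1112/EI
  UDL 41: wL⁴/(8EI) = 10327/EI
  δ_0 = 14209/EI
Tip deflection under a unit load at Q: L³/(3EI) = 100.3/EI.
Compatibility at Q: δ_0 − R_Q·δ_{QQ} = 0, so R_Q = 14209/100.3 = 141.7 kN.
Vertical equilibrium: R_P = ΣP − R_Q = 407.5 − 141.7 = 265.8 kN.

R_P = 265.8 kN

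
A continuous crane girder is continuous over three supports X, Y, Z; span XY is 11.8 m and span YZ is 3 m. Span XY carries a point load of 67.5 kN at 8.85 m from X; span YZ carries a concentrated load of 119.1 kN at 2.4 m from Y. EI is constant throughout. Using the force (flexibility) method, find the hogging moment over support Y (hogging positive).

Insert a hinge at Y; M_Y is the redundant, and each span becomes simply supported.
Rotations at Y on the released spans (each span's end-slope, ×1/EI):
  span XY: point load 67.5 at a = 8.85: Pab(L + a)/(6LEI) = 514/EI
  span YZ: point load 119.1 at a = 2.4: Pab(L + b)/(6LEI) = 34.3/EI
  relative rotation θ_0 = (514 + 34.3)/EI = 548.3/EI
A unit hogging moment at Y produces rotation L₁/(3EI) + L₂/(3EI) = 4.933/EI.
Slope continuity at Y: θ_0 = M_Y·4.933/EI, so M_Y = 548.3/4.933 = 111.1 kN·m (hogging).

M_Y = 111.1 kN·m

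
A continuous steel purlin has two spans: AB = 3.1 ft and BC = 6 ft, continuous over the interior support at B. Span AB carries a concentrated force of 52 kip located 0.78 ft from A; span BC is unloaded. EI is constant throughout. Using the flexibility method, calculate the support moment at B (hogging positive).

M_B = 6.471 kip·ft

Release continuity at B by inserting a hinge; the redundant is the internal moment M_B. The primary structure is two simply-supported spans AB and BC.
Discontinuity in slope at B on the released structure — sum the simple-span end rotations:
  span AB: point load 52 at a = 0.78: Pab(L + a)/(6LEI) = 19.63/EI
  relative rotation θ_0 = (19.63 + 0)/EI = 19.63/EI
A unit hogging moment at B produces rotation L₁/(3EI) + L₂/(3EI) = 3.033/EI.
Slope continuity at B: θ_0 = M_B·3.033/EI, so M_B = 19.63/3.033 = 6.471 kip·ft (hogging).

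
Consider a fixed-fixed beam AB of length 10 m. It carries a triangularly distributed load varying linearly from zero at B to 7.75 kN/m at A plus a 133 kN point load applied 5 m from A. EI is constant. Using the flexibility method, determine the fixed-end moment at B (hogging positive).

Take the two fixed-end moments M_A, M_B as redundants; the released structure is the simple span AB.
On the primary (simply-supported) span, the end slopes from the loading are:
  at A: triangular load, peak 7.75: w₀L³/(45EI) = 172.2/EI
  at B: triangular load, peak 7.75: 7w₀L³/(360EI) = 150.7/EI
  at A: point load 133 at a = 5: Pab(L + b)/(6LEI) = 831.2/EI
  at B: point load 133 at a = 5: Pab(L + a)/(6LEI) = 831.2/EI
  θ_A0 = 1003/EI,  θ_B0 = 981.9/EI
Flexibility coefficients: a unit moment at one end gives L/(3EI) there and L/(6EI) at the far end, so f₁₁ = f₂₂ = 3.333/EI and f₁₂ = f₂₁ = 1.667/EI.
Compatibility — zero rotation at each built-in end:
  3.333 M_A + 1.667 M_B = 1003
  1.667 M_A + 3.333 M_B = 981.9
Solving the pair gives M_A = 205 kN·m and M_B = 192.1 kN·m (hogging).

M_B = 192.1 kN·m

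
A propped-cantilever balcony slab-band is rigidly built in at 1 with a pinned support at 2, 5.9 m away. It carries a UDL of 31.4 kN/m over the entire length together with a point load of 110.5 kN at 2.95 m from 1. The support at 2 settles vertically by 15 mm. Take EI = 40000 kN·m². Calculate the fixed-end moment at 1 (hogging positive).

M_1 = 310.6 kN·m

Remove the prop at 2; the released (primary) structure is a cantilever built in at 1.
Downward deflection at the released point 2 due to the loads:
  UDL 31.4: wL⁴/(8EI) = 4756/EI
  point load 110.5 at a = 2.95: Pa²(3L − a)/(6EI) = 2364/EI
  δ_0 = 7120/EI
Flexibility coefficient — unit upward force at 2: δ_{22} = L³/(3EI) = 68.46/EI.
With EI = 40000 kN·m²: δ_0 = 0.178 m and δ_{22} = 0.001711 m/kN.
Compatibility — the beam at 2 must follow the support down by 0.015 m: δ_0 − R_2·δ_{22} = 0.015, so R_2 = (0.178 − 0.015)/0.001711 = 95.24 kN.
Moment equilibrium about 1: M_1 = Σ(load moments about 1) − R_2·L = 872.5 − 95.24×5.9 = 310.6 kN·m.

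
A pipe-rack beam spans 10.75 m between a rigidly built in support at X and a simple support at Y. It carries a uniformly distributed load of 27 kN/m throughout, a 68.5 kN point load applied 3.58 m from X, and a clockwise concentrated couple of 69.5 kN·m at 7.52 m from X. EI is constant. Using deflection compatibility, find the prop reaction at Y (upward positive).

R_Y = 127.8 kN

Take the reaction at Y as the redundant and release it; the primary structure is a cantilever fixed at X.
Downward deflection at the released point Y due to the loads:
  UDL 27: wL⁴/(8EI) = 45072/EI
  point load 68.5 at a = 3.58: Pa²(3L − a)/(6EI) = 4195/EI
  clockwise couple 69.5 at a = 7.52: M₀a(2L − a)/(2EI) = 3653/EI
  δ_0 = 52920/EI
Flexibility coefficient — unit upward force at Y: δ_{YY} = L³/(3EI) = 414.1/EI.
The prop prevents deflection at Y: R_Y = δ_0/δ_{YY} = 52920/414.1 = 127.8 kN.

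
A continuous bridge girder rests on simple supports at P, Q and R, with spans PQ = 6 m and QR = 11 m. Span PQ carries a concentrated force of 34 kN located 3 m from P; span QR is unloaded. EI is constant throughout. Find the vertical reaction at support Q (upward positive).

R_Q = 20.48 kN

Take M_Q as the redundant. Released structure: two simple spans PQ and QR with a hinge at Q.
End slopes at the hinge Q, treating each span as simply supported:
  span PQ: point load 34 at a = 3: Pab(L + a)/(6LEI) = 76.5/EI
  relative rotation θ_0 = (76.5 + 0)/EI = 76.5/EI
A unit hogging moment at Q produces rotation L₁/(3EI) + L₂/(3EI) = 5.667/EI.
Slope continuity at Q: θ_0 = M_Q·5.667/EI, so M_Q = 76.5/5.667 = 13.5 kN·m (hogging).
Span PQ, ΣM about P with M_Q applied at Q: R_Q^{PQ}·6 = 102 + 13.5, so R_Q^{PQ} = 19.25 kN and R_P = 34 − 19.25 = 14.75 kN.
Span QR, ΣM about R: R_Q^{QR}·11 = 0 + 13.5, so R_Q^{QR} = 1.227 kN and R_R = 0 − 1.227 = -1.227 kN.
R_Q = 19.25 + 1.227 = 20.48 kN.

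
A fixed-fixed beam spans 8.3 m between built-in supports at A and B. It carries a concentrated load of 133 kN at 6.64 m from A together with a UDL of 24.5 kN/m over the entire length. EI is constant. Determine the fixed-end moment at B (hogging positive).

M_B = 281.9 kN·m

Take the two fixed-end moments M_A, M_B as redundants; the released structure is the simple span AB.
End rotations of the released simple span under the applied load (×1/EI):
  at A: point load 133 at a = 6.64: Pab(L + b)/(6LEI) = 293.2/EI
  at B: point load 133 at a = 6.64: Pab(L + a)/(6LEI) = 439.8/EI
  at A: UDL 24.5: wL³/(24EI) = 583.7/EI
  at B: UDL 24.5: wL³/(24EI) = 583.7/EI
  θ_A0 = 876.9/EI,  θ_B0 = 1023/EI
Flexibility coefficients: a unit moment at one end gives L/(3EI) there and L/(6EI) at the far end, so f₁₁ = f₂₂ = 2.767/EI and f₁₂ = f₂₁ = 1.383/EI.
Compatibility — zero rotation at each built-in end:
  2.767 M_A + 1.383 M_B = 876.9
  1.383 M_A + 2.767 M_B = 1023
Solving the pair gives M_A = 176 kN·m and M_B = 281.9 kN·m (hogging).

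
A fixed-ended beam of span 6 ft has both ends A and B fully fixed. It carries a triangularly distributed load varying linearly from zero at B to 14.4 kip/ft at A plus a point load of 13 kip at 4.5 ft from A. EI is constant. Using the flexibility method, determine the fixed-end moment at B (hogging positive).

Take the two fixed-end moments M_A, M_B as redundants; the released structure is the simple span AB.
End rotations of the released simple span under the applied load (×1/EI):
  at A: triangular load, peak 14.4: w₀L³/(45EI) = 69.12/EI
  at B: triangular load, peak 14.4: 7w₀L³/(360EI) = 60.48/EI
  at A: point load 13 at a = 4.5: Pab(L + b)/(6LEI) = 18.28/EI
  at B: point load 13 at a = 4.5: Pab(L + a)/(6LEI) = 25.59/EI
  θ_A0 = 87.4/EI,  θ_B0 = 86.07/EI
Flexibility coefficients: a unit moment at one end gives L/(3EI) there and L/(6EI) at the far end, so f₁₁ = f₂₂ = 2/EI and f₁₂ = f₂₁ = 1/EI.
Compatibility — zero rotation at each built-in end:
  2 M_A + 1 M_B = 87.4
  1 M_A + 2 M_B = 86.07
Solving the pair gives M_A = 29.58 kip·ft and M_B = 28.25 kip·ft (hogging).

M_B = 28.25 kip·ft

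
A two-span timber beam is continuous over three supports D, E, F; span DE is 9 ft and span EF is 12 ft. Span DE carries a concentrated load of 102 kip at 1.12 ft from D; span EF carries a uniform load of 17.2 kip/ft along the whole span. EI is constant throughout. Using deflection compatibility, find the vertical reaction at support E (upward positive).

Release continuity at E by inserting a hinge; the redundant is the internal moment M_E. The primary structure is two simply-supported spans DE and EF.
Rotations at E on the released spans (each span's end-slope, ×1/EI):
  span DE: point load 102 at a = 1.12: Pab(L + a)/(6LEI) = 168.7/EI
  span EF: UDL 17.2: wL³/(24EI) = 1238/EI
  relative rotation θ_0 = (168.7 + 1238)/EI = 1407/EI
A unit hogging moment at E produces rotation L₁/(3EI) + L₂/(3EI) = 7/EI.
Compatibility: M_E·(L₁+L₂)/(3EI) = θ_0, giving M_E = 201 kip·ft (hogging).
Span DE, ΣM about D with M_E applied at E: R_E^{DE}·9 = 114.2 + 201, so R_E^{DE} = 35.03 kip and R_D = 102 − 35.03 = 66.97 kip.
Span EF, ΣM about F: R_E^{EF}·12 = 1238 + 201, so R_E^{EF} = 120 kip and R_F = 206.4 − 120 = 86.45 kip.
R_E = 35.03 + 120 = 155 kip.

R_E = 155 kip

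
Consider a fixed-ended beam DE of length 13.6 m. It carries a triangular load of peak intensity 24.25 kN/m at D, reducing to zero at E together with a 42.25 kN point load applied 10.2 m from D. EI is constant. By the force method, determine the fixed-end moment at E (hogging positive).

Take the two fixed-end moments M_D, M_E as redundants; the released structure is the simple span DE.
On the primary (simply-supported) span, the end slopes from the loading are:
  at D: triangular load, peak 24.25: w₀L³/(45EI) = 1356/EI
  at E: triangular load, peak 24.25: 7w₀L³/(360EI) = 1186/EI
  at D: point load 42.25 at a = 10.2: Pab(L + b)/(6LEI) = 305.3/EI
  at E: point load 42.25 at a = 10.2: Pab(L + a)/(6LEI) = 427.4/EI
  θ_D0 = 1661/EI,  θ_E0 = 1613/EI
Flexibility coefficients: a unit moment at one end gives L/(3EI) there and L/(6EI) at the far end, so f₁₁ = f₂₂ = 4.533/EI and f₁₂ = f₂₁ = 2.267/EI.
Compatibility — zero rotation at each built-in end:
  4.533 M_D + 2.267 M_E = 1661
  2.267 M_D + 4.533 M_E = 1613
Solving the pair gives M_D = 251.2 kN·m and M_E = 230.3 kN·m (hogging).

M_E = 230.3 kN·m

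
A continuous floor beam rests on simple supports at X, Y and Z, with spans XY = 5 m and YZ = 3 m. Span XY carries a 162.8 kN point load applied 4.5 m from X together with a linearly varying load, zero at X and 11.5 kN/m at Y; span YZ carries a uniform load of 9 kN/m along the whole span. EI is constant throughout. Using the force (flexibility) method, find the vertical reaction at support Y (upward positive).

Release continuity at Y by inserting a hinge; the redundant is the internal moment M_Y. The primary structure is two simply-supported spans XY and YZ.
End slopes at the hinge Y, treating each span as simply supported:
  span XY: point load 162.8 at a = 4.5: Pab(L + a)/(6LEI) = 116/EI
  span XY: triangular load, peak 11.5: w₀L³/(45EI) = 31.94/EI
  span YZ: UDL 9: wL³/(24EI) = 10.12/EI
  relative rotation θ_0 = (147.9 + 10.12)/EI = 158.1/EI
A unit hogging moment at Y produces rotation L₁/(3EI) + L₂/(3EI) = 2.667/EI.
Compatibility: M_Y·(L₁+L₂)/(3EI) = θ_0, giving M_Y = 59.27 kN·m (hogging).
Span XY, ΣM about X with M_Y applied at Y: R_Y^{XY}·5 = 828.4 + 59.27, so R_Y^{XY} = 177.5 kN and R_X = 191.6 − 177.5 = 14.01 kN.
Span YZ, ΣM about Z: R_Y^{YZ}·3 = 40.5 + 59.27, so R_Y^{YZ} = 33.26 kN and R_Z = 27 − 33.26 = -6.258 kN.
R_Y = 177.5 + 33.26 = 210.8 kN.

R_Y = 210.8 kN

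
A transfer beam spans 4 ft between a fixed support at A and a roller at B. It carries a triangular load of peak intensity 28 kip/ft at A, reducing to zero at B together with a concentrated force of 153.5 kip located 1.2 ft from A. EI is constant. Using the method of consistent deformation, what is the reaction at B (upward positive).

Choose R_B as the redundant. The primary structure is the cantilever fixed at A.
Primary-structure tip deflection at B by superposition:
  triangular load, peak 28 at the fixed end: w₀L⁴/(30EI) = 238.9/EI
  point load 153.5 at a = 1.2: Pa²(3L − a)/(6EI) = 397.9/EI
  δ_0 = 636.8/EI
Flexibility coefficient — unit upward force at B: δ_{BB} = L³/(3EI) = 21.33/EI.
The prop prevents deflection at B: R_B = δ_0/δ_{BB} = 636.8/21.33 = 29.85 kip.

R_B = 29.85 kip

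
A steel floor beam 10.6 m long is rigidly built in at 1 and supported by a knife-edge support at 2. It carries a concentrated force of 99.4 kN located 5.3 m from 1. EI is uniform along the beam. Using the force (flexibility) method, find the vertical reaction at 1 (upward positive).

Remove the prop at 2; the released (primary) structure is a cantilever built in at 1.
Deflection at 2 on the released cantilever, summing each load's contribution:
  point load 99.4 at a = 5.3: Pa²(3L − a)/(6EI) = 12332/EI
Flexibility coefficient — unit upward force at 2: δ_{22} = L³/(3EI) = 397/EI.
Compatibility at 2: δ_0 − R_2·δ_{22} = 0, so R_2 = 12332/397 = 31.06 kN.
Vertical equilibrium: R_1 = ΣP − R_2 = 99.4 − 31.06 = 68.34 kN.

R_1 = 68.34 kN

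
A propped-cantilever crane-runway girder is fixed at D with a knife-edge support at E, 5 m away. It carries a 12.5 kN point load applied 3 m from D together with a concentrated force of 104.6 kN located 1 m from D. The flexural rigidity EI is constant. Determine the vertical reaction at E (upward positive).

Remove the prop at E; the released (primary) structure is a cantilever built in at D.
Downward deflection at the released point E due to the loads:
  point load 12.5 at a = 3: Pa²(3L − a)/(6EI) = 225/EI
  point load 104.6 at a = 1: Pa²(3L − a)/(6EI) = 244.1/EI
  δ_0 = 469.1/EI
Tip deflection under a unit load at E: L³/(3EI) = 41.67/EI.
Compatibility at E: δ_0 − R_E·δ_{EE} = 0, so R_E = 469.1/41.67 = 11.26 kN.

R_E = 11.26 kN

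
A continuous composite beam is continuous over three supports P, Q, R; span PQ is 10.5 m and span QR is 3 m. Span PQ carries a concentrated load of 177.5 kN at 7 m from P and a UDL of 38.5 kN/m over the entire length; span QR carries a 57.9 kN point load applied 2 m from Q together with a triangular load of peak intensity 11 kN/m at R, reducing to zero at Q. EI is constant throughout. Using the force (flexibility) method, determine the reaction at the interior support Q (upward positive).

Release continuity at Q by inserting a hinge; the redundant is the internal moment M_Q. The primary structure is two simply-supported spans PQ and QR.
End slopes at the hinge Q, treating each span as simply supported:
  span PQ: point load 177.5 at a = 7: Pab(L + a)/(6LEI) = 1208/EI
  span PQ: UDL 38.5: wL³/(24EI) = 1857/EI
  span QR: point load 57.9 at a = 2: Pab(L + b)/(6LEI) = 25.73/EI
  span QR: triangular load, peak 11: 7w₀L³/(360EI) = 5.775/EI
  relative rotation θ_0 = (3065 + 31.51)/EI = 3097/EI
A unit hogging moment at Q produces rotation L₁/(3EI) + L₂/(3EI) = 4.5/EI.
Slope continuity at Q: θ_0 = M_Q·4.5/EI, so M_Q = 3097/4.5 = 688.1 kN·m (hogging).
Span PQ, ΣM about P with M_Q applied at Q: R_Q^{PQ}·10.5 = 3365 + 688.1, so R_Q^{PQ} = 386 kN and R_P = 581.8 − 386 = 195.8 kN.
Span QR, ΣM about R: R_Q^{QR}·3 = 74.4 + 688.1, so R_Q^{QR} = 254.2 kN and R_R = 74.4 − 254.2 = -179.8 kN.
R_Q = 386 + 254.2 = 640.2 kN.

R_Q = 640.2 kN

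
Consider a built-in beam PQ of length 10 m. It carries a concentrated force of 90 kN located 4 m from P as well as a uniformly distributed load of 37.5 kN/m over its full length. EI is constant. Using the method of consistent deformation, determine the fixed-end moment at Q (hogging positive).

Release both end moments; the primary structure is a simply-supported span PQ with redundants M_P and M_Q.
End rotations of the released simple span under the applied load (×1/EI):
  at P: point load 90 at a = 4: Pab(L + b)/(6LEI) = 576/EI
  at Q: point load 90 at a = 4: Pab(L + a)/(6LEI) = 504/EI
  at P: UDL 37.5: wL³/(24EI) = 1562/EI
  at Q: UDL 37.5: wL³/(24EI) = 1562/EI
  θ_P0 = 2138/EI,  θ_Q0 = 2066/EI
Flexibility coefficients: a unit moment at one end gives L/(3EI) there and L/(6EI) at the far end, so f₁₁ = f₂₂ = 3.333/EI and f₁₂ = f₂₁ = 1.667/EI.
Compatibility — zero rotation at each built-in end:
  3.333 M_P + 1.667 M_Q = 2138
  1.667 M_P + 3.333 M_Q = 2066
Solving the pair gives M_P = 442.1 kN·m and M_Q = 398.9 kN·m (hogging).

M_Q = 398.9 kN·m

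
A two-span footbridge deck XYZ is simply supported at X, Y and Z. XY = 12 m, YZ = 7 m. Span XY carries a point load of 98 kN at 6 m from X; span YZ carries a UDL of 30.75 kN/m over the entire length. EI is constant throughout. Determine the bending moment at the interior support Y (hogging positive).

M_Y = 208.7 kN·m

Insert a hinge at Y; M_Y is the redundant, and each span becomes simply supported.
Rotations at Y on the released spans (each span's end-slope, ×1/EI):
  span XY: point load 98 at a = 6: Pab(L + a)/(6LEI) = 882/EI
  span YZ: UDL 30.75: wL³/(24EI) = 439.5/EI
  relative rotation θ_0 = (882 + 439.5)/EI = 1321/EI
A unit hogging moment at Y produces rotation L₁/(3EI) + L₂/(3EI) = 6.333/EI.
Compatibility: M_Y·(L₁+L₂)/(3EI) = θ_0, giving M_Y = 208.7 kN·m (hogging).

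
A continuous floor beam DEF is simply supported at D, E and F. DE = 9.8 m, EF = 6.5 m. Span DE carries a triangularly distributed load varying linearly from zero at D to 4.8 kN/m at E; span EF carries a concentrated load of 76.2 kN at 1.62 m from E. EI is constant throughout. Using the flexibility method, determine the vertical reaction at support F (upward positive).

R_F = 11.17 kN

Take M_E as the redundant. Released structure: two simple spans DE and EF with a hinge at E.
Rotations at E on the released spans (each span's end-slope, ×1/EI):
  span DE: triangular load, peak 4.8: w₀L³/(45EI) = 100.4/EI
  span EF: point load 76.2 at a = 1.62: Pab(L + b)/(6LEI) = 175.8/EI
  relative rotation θ_0 = (100.4 + 175.8)/EI = 276.2/EI
A unit hogging moment at E produces rotation L₁/(3EI) + L₂/(3EI) = 5.433/EI.
Slope continuity at E: θ_0 = M_E·5.433/EI, so M_E = 276.2/5.433 = 50.83 kN·m (hogging).
Span EF, ΣM about F: R_E^{EF}·6.5 = 371.9 + 50.83, so R_E^{EF} = 65.03 kN and R_F = 76.2 − 65.03 = 11.17 kN.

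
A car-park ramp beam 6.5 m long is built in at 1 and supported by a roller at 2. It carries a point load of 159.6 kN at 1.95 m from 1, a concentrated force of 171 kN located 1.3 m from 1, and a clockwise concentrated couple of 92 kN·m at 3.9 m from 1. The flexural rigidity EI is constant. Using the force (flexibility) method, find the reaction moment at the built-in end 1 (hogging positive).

M_1 = 321.3 kN·m

Remove the prop at 2; the released (primary) structure is a cantilever built in at 1.
Primary-structure tip deflection at 2 by superposition:
  point load 159.6 at a = 1.95: Pa²(3L − a)/(6EI) = 1775/EI
  point load 171 at a = 1.3: Pa²(3L − a)/(6EI) = 876.6/EI
  clockwise couple 92 at a = 3.9: M₀a(2L − a)/(2EI) = 1633/EI
  δ_0 = 4284/EI
Tip deflection under a unit load at 2: L³/(3EI) = 91.54/EI.
Compatibility at 2: δ_0 − R_2·δ_{22} = 0, so R_2 = 4284/91.54 = 46.8 kN.
Moment equilibrium about 1: M_1 = Σ(load moments about 1) − R_2·L = 625.5 − 46.8×6.5 = 321.3 kN·m.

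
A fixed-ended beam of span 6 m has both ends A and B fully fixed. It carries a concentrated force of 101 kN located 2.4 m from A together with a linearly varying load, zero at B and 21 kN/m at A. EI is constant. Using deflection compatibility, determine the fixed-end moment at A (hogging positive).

Release both end moments; the primary structure is a simply-supported span AB with redundants M_A and M_B.
End rotations of the released simple span under the applied load (×1/EI):
  at A: point load 101 at a = 2.4: Pab(L + b)/(6LEI) = 232.7/EI
  at B: point load 101 at a = 2.4: Pab(L + a)/(6LEI) = 203.6/EI
  at A: triangular load, peak 21: w₀L³/(45EI) = 100.8/EI
  at B: triangular load, peak 21: 7w₀L³/(360EI) = 88.2/EI
  θ_A0 = 333.5/EI,  θ_B0 = 291.8/EI
Flexibility coefficients: a unit moment at one end gives L/(3EI) there and L/(6EI) at the far end, so f₁₁ = f₂₂ = 2/EI and f₁₂ = f₂₁ = 1/EI.
Compatibility — zero rotation at each built-in end:
  2 M_A + 1 M_B = 333.5
  1 M_A + 2 M_B = 291.8
Solving the pair gives M_A = 125.1 kN·m and M_B = 83.38 kN·m (hogging).

M_A = 125.1 kN·m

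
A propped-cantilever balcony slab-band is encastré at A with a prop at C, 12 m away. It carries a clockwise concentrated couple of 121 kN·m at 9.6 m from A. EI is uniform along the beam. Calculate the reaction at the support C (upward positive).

R_C = 14.52 kN

Take the reaction at C as the redundant and release it; the primary structure is a cantilever fixed at A.
Deflection at C on the released cantilever, summing each load's contribution:
  clockwise couple 121 at a = 9.6: M₀a(2L − a)/(2EI) = 8364/EI
Tip deflection under a unit load at C: L³/(3EI) = 576/EI.
The prop prevents deflection at C: R_C = δ_0/δ_{CC} = 8364/576 = 14.52 kN.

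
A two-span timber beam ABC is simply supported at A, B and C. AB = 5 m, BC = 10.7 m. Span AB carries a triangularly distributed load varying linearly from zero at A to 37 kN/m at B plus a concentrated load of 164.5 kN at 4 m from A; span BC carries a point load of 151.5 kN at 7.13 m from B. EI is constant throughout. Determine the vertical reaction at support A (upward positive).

Release continuity at B by inserting a hinge; the redundant is the internal moment M_B. The primary structure is two simply-supported spans AB and BC.
End slopes at the hinge B, treating each span as simply supported:
  span AB: triangular load, peak 37: w₀L³/(45EI) = 102.8/EI
  span AB: point load 164.5 at a = 4: Pab(L + a)/(6LEI) = 197.4/EI
  span BC: point load 151.5 at a = 7.13: Pab(L + b)/(6LEI) = 857.2/EI
  relative rotation θ_0 = (300.2 + 857.2)/EI = 1157/EI
A unit hogging moment at B produces rotation L₁/(3EI) + L₂/(3EI) = 5.233/EI.
Compatibility: M_B·(L₁+L₂)/(3EI) = θ_0, giving M_B = 221.1 kN·m (hogging).
Span AB, ΣM about A with M_B applied at B: R_B^{AB}·5 = 966.3 + 221.1, so R_B^{AB} = 237.5 kN and R_A = 257 − 237.5 = 19.5 kN.

R_A = 19.5 kN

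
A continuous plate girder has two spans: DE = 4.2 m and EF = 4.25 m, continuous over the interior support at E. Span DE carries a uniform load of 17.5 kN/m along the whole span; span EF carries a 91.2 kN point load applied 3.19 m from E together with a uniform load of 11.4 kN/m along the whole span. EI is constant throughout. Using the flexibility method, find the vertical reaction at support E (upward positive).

R_E = 109.7 kN

Take M_E as the redundant. Released structure: two simple spans DE and EF with a hinge at E.
End slopes at the hinge E, treating each span as simply supported:
  span DE: UDL 17.5: wL³/(24EI) = 54.02/EI
  span EF: point load 91.2 at a = 3.19: Pab(L + b)/(6LEI) = 64.22/EI
  span EF: UDL 11.4: wL³/(24EI) = 36.46/EI
  relative rotation θ_0 = (54.02 + 100.7)/EI = 154.7/EI
A unit hogging moment at E produces rotation L₁/(3EI) + L₂/(3EI) = 2.817/EI.
Slope continuity at E: θ_0 = M_E·2.817/EI, so M_E = 154.7/2.817 = 54.92 kN·m (hogging).
Span DE, ΣM about D with M_E applied at E: R_E^{DE}·4.2 = 154.3 + 54.92, so R_E^{DE} = 49.83 kN and R_D = 73.5 − 49.83 = 23.67 kN.
Span EF, ΣM about F: R_E^{EF}·4.25 = 199.6 + 54.92, so R_E^{EF} = 59.89 kN and R_F = 139.7 − 59.89 = 79.76 kN.
R_E = 49.83 + 59.89 = 109.7 kN.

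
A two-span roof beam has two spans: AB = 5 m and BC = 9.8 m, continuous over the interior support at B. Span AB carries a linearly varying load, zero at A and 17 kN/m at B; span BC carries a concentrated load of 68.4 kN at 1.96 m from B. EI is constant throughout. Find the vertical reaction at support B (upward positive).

Insert a hinge at B; M_B is the redundant, and each span becomes simply supported.
Discontinuity in slope at B on the released structure — sum the simple-span end rotations:
  span AB: triangular load, peak 17: w₀L³/(45EI) = 47.22/EI
  span BC: point load 68.4 at a = 1.96: Pab(L + b)/(6LEI) = 315.3/EI
  relative rotation θ_0 = (47.22 + 315.3)/EI = 362.5/EI
A unit hogging moment at B produces rotation L₁/(3EI) + L₂/(3EI) = 4.933/EI.
Slope continuity at B: θ_0 = M_B·4.933/EI, so M_B = 362.5/4.933 = 73.49 kN·m (hogging).
Span AB, ΣM about A with M_B applied at B: R_B^{AB}·5 = 141.7 + 73.49, so R_B^{AB} = 43.03 kN and R_A = 42.5 − 43.03 = -0.5309 kN.
Span BC, ΣM about C: R_B^{BC}·9.8 = 536.3 + 73.49, so R_B^{BC} = 62.22 kN and R_C = 68.4 − 62.22 = 6.181 kN.
R_B = 43.03 + 62.22 = 105.2 kN.

R_B = 105.2 kN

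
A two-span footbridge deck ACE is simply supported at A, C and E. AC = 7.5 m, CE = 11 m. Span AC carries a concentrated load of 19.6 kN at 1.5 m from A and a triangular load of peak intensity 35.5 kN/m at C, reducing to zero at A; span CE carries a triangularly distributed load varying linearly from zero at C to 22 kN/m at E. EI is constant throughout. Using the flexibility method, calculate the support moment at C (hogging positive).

Take M_C as the redundant. Released structure: two simple spans AC and CE with a hinge at C.
Discontinuity in slope at C on the released structure — sum the simple-span end rotations:
  span AC: point load 19.6 at a = 1.5: Pab(L + a)/(6LEI) = 35.28/EI
  span AC: triangular load, peak 35.5: w₀L³/(45EI) = 332.8/EI
  span CE: triangular load, peak 22: 7w₀L³/(360EI) = 569.4/EI
  relative rotation θ_0 = (368.1 + 569.4)/EI = 937.5/EI
A unit hogging moment at C produces rotation L₁/(3EI) + L₂/(3EI) = 6.167/EI.
Slope continuity at C: θ_0 = M_C·6.167/EI, so M_C = 937.5/6.167 = 152 kN·m (hogging).

M_C = 152 kN·m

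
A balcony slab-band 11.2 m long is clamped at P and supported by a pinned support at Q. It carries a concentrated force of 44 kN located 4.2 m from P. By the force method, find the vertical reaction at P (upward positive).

Release the roller at Q. Primary structure: cantilever fixed at P.
Free-end deflection of the primary structure under the applied loading (downward +):
  point load 44 at a = 4.2: Pa²(3L − a)/(6EI) = 3803/EI
Tip deflection under a unit load at Q: L³/(3EI) = 468.3/EI.
Compatibility at Q: δ_0 − R_Q·δ_{QQ} = 0, so R_Q = 3803/468.3 = 8.121 kN.
Vertical equilibrium: R_P = ΣP − R_Q = 44 − 8.121 = 35.88 kN.

R_P = 35.88 kN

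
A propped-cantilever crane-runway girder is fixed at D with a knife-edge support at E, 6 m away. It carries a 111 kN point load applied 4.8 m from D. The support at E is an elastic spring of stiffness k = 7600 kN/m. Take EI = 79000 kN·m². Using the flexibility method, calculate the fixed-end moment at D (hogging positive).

M_D = 123.1 kN·m

Remove the prop at E; the released (primary) structure is a cantilever built in at D.
Downward deflection at the released point E due to the loads:
  point load 111 at a = 4.8: Pa²(3L − a)/(6EI) = 5626/EI
Tip deflection under a unit load at E: L³/(3EI) = 72/EI.
With EI = 79000 kN·m²: δ_0 = 0.07122 m and δ_{EE} = 0.000911 m/kN.
Compatibility — the spring shortens by R_E/k under the reaction it provides: δ_0 − R_E·δ_{EE} = R_E/k. With 1/k = 0.000132 m/kN, R_E = δ_0 / (δ_{EE} + 1/k) = 0.07122 / (0.000911 + 0.000132) = 68.29 kN.
Moment equilibrium about D: M_D = Σ(load moments about D) − R_E·L = 532.8 − 68.29×6 = 123.1 kN·m.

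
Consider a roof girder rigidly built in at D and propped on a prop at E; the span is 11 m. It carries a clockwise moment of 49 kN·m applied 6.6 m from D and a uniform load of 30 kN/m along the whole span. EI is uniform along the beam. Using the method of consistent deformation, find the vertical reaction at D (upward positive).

Choose R_E as the redundant. The primary structure is the cantilever fixed at D.
Deflection at E on the released cantilever, summing each load's contribution:
  clockwise couple 49 at a = 6.6: M₀a(2L − a)/(2EI) = 2490/EI
  UDL 30: wL⁴/(8EI) = 54904/EI
  δ_0 = 57394/EI
Tip deflection under a unit load at E: L³/(3EI) = 443.7/EI.
Compatibility at E: δ_0 − R_E·δ_{EE} = 0, so R_E = 57394/443.7 = 129.4 kN.
Vertical equilibrium: R_D = ΣP − R_E = 330 − 129.4 = 200.6 kN.

R_D = 200.6 kN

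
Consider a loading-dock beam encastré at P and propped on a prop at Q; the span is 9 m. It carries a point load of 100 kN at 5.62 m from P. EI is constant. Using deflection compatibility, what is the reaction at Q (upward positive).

R_Q = 46.32 kN

Take the reaction at Q as the redundant and release it; the primary structure is a cantilever fixed at P.
Deflection at Q on the released cantilever, summing each load's contribution:
  point load 100 at a = 5.62: Pa²(3L − a)/(6EI) = 11255/EI
Tip deflection under a unit load at Q: L³/(3EI) = 243/EI.
The prop prevents deflection at Q: R_Q = δ_0/δ_{QQ} = 11255/243 = 46.32 kN.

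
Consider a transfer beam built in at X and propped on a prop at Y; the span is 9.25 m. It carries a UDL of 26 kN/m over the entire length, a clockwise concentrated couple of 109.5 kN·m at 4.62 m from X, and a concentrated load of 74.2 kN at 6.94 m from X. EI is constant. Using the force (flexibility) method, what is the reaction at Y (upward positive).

Remove the prop at Y; the released (primary) structure is a cantilever built in at X.
Primary-structure tip deflection at Y by superposition:
  UDL 26: wL⁴/(8EI) = 23793/EI
  clockwise couple 109.5 at a = 4.62: M₀a(2L − a)/(2EI) = 3511/EI
  point load 74.2 at a = 6.94: Pa²(3L − a)/(6EI) = 12395/EI
  δ_0 = 39699/EI
Flexibility coefficient — unit upward force at Y: δ_{YY} = L³/(3EI) = 263.8/EI.
The prop prevents deflection at Y: R_Y = δ_0/δ_{YY} = 39699/263.8 = 150.5 kN.

R_Y = 150.5 kN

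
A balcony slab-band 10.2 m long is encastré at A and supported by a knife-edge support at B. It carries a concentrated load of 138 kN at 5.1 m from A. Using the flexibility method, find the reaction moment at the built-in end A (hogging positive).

Choose R_B as the redundant. The primary structure is the cantilever fixed at A.
Deflection at B on the released cantilever, summing each load's contribution:
  point load 138 at a = 5.1: Pa²(3L − a)/(6EI) = 15255/EI
Tip deflection under a unit load at B: L³/(3EI) = 353.7/EI.
The prop prevents deflection at B: R_B = δ_0/δ_{BB} = 15255/353.7 = 43.12 kN.
Moment equilibrium about A: M_A = Σ(load moments about A) − R_B·L = 703.8 − 43.12×10.2 = 263.9 kN·m.

M_A = 263.9 kN·m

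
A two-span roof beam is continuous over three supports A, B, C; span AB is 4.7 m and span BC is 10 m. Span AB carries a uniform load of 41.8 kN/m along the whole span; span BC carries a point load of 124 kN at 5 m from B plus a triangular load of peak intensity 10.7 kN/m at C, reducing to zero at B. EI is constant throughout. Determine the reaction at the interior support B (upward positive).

Release continuity at B by inserting a hinge; the redundant is the internal moment M_B. The primary structure is two simply-supported spans AB and BC.
Rotations at B on the released spans (each span's end-slope, ×1/EI):
  span AB: UDL 41.8: wL³/(24EI) = 180.8/EI
  span BC: point load 124 at a = 5: Pab(L + b)/(6LEI) = 775/EI
  span BC: triangular load, peak 10.7: 7w₀L³/(360EI) = 208.1/EI
  relative rotation θ_0 = (180.8 + 983.1)/EI = 1164/EI
A unit hogging moment at B produces rotation L₁/(3EI) + L₂/(3EI) = 4.9/EI.
Slope continuity at B: θ_0 = M_B·4.9/EI, so M_B = 1164/4.9 = 237.5 kN·m (hogging).
Span AB, ΣM about A with M_B applied at B: R_B^{AB}·4.7 = 461.7 + 237.5, so R_B^{AB} = 148.8 kN and R_A = 196.5 − 148.8 = 47.69 kN.
Span BC, ΣM about C: R_B^{BC}·10 = 798.3 + 237.5, so R_B^{BC} = 103.6 kN and R_C = 177.5 − 103.6 = 73.91 kN.
R_B = 148.8 + 103.6 = 252.4 kN.

R_B = 252.4 kN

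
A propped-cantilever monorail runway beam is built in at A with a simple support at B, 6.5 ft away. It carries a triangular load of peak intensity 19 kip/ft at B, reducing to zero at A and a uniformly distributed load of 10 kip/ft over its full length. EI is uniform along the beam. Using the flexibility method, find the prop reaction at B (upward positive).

R_B = 58.34 kip

Take the reaction at B as the redundant and release it; the primary structure is a cantilever fixed at A.
Downward deflection at the released point B due to the loads:
  triangular load, peak 19 at the free end: 11w₀L⁴/(120EI) = 3109/EI
  UDL 10: wL⁴/(8EI) = 2231/EI
  δ_0 = 5340/EI
Tip deflection under a unit load at B: L³/(3EI) = 91.54/EI.
Compatibility at B: δ_0 − R_B·δ_{BB} = 0, so R_B = 5340/91.54 = 58.34 kip.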